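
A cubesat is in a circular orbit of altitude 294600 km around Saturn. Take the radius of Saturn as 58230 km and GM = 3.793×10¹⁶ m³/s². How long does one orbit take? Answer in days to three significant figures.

r = 58230 + 294600 = 352830 km = 3.5283×10⁸ m.
Kepler's third law: T = 2π√(r³/μ) = 2π√((3.528×10⁸)³ / 3.793×10¹⁶).
r³/μ = 1.158×10⁹ s², so T = 2π × 3.403×10⁴ = 2.138×10⁵ s.
Converting: 2.138×10⁵ s ÷ 86400 = 2.475 days.

T ≈ 2.47 days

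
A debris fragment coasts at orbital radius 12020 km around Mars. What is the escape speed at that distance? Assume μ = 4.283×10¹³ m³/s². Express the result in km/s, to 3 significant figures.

r = 12020 km = 1.202×10⁷ m.
Escape speed v_esc = √(2μ/r) = √(2 × 4.283×10¹³ / 1.202×10⁷) = √(7.126×10⁶) = 2670 m/s.
= 2.670 km/s.

v_esc ≈ 2.67 km/s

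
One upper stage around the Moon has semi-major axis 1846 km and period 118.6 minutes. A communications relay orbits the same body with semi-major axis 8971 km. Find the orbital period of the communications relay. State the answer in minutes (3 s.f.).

Kepler's third law: T² ∝ a³, so T₂ = T₁ (a₂/a₁)^(3/2).
a₂/a₁ = 4.860, (a₂/a₁)^(3/2) = 10.71.
T₂ = 118.6 × 10.71 = 1271 minutes.

T₂ ≈ 1270 minutes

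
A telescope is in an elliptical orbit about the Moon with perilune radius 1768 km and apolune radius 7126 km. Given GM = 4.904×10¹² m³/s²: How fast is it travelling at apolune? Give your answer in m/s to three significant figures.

Semi-major axis a = (r_p + r_a)/2 = 4447.0 km = 4.447×10⁶ m.
Vis-viva: v² = μ(2/r − 1/a) = 4.904×10¹² × (2.807×10⁻⁷ − 2.249×10⁻⁷) = 2.736×10⁵ m²/s².
v = 523.1 m/s.

v ≈ 523 m/s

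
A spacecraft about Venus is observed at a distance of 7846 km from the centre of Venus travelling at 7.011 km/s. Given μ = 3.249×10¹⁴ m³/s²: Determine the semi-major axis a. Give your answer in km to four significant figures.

a ≈ 9651 km

r = 7.846×10⁶ m.
Vis-viva rearranged: 1/a = 2/r − v²/μ = 2.549×10⁻⁷ − 1.513×10⁻⁷ = 1.036×10⁻⁷ m⁻¹.
a = 9.651×10⁶ m = 9650.9 km.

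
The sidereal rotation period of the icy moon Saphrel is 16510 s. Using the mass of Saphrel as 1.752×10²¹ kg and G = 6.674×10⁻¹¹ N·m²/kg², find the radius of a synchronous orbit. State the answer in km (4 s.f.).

r_sync ≈ 931.1 km

μ = GM = 6.674×10⁻¹¹ × 1.752×10²¹ = 1.169×10¹¹ m³/s².
A synchronous orbit has period T, so by Kepler's third law a = (μT²/4π²)^(1/3).
μT²/4π² = 1.169×10¹¹ × (1.651×10⁴)² / 39.48 = 8.073×10¹⁷ m³.
a = 9.311×10⁵ m = 931.15 km.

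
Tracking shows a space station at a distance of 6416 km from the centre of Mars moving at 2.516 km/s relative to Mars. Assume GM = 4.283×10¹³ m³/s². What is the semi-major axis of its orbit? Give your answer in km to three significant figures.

r = 6.416×10⁶ m.
Specific orbital energy ε = v²/2 − μ/r = (2516)²/2 − 4.283×10¹³/6.416×10⁶ = -3.510×10⁶ J/kg.
Since ε = −μ/(2a), a = −μ/(2ε) = 6.100×10⁶ m = 6100.5 km.

a ≈ 6100 km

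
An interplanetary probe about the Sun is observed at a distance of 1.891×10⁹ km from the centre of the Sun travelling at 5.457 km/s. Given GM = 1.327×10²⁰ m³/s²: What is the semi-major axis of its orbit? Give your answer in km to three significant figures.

r = 1.891×10¹² m.
Vis-viva rearranged: 1/a = 2/r − v²/μ = 1.058×10⁻¹² − 2.244×10⁻¹³ = 8.332×10⁻¹³ m⁻¹.
a = 1.200×10¹² m = 1.2001×10⁹ km.

a ≈ 1.20×10⁹ km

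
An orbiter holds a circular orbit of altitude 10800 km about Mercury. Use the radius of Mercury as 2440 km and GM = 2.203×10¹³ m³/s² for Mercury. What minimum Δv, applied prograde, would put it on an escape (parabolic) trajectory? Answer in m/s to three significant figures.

r = 2440 + 10800 = 13240 km = 1.3240×10⁷ m.
Circular speed v_c = √(μ/r) = 1290 m/s.
Escape speed v_esc = √(2μ/r) = √2 × v_c = 1824 m/s.
Δv = v_esc − v_c = 534.3 m/s.

Δv ≈ 534 m/s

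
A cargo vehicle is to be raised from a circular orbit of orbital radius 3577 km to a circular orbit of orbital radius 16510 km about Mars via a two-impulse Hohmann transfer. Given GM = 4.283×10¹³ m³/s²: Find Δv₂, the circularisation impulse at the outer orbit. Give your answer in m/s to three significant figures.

r₁ = 3577 km = 3.577×10⁶ m.
r₂ = 16510 km = 1.651×10⁷ m.
Transfer ellipse a_t = (r₁ + r₂)/2 = 1.004×10⁷ m.
At r₁: circular v_c1 = √(μ/r₁) = 3460 m/s; transfer-periapsis v_p = √[μ(2/r₁ − 1/a_t)] = 4437 m/s.
At r₂: circular v_c2 = √(μ/r₂) = 1611 m/s; transfer-apoapsis v_a = √[μ(2/r₂ − 1/a_t)] = 961.2 m/s.
Δv₂ = v_c2 − v_a = 649.4 m/s.

Δv ≈ 649 m/s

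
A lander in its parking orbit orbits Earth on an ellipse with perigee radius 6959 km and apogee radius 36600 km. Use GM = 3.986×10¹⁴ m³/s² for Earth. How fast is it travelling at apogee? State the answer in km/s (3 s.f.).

Semi-major axis a = (r_p + r_a)/2 = 21780 km = 2.178×10⁷ m.
Vis-viva: v² = μ(2/r − 1/a) = 3.986×10¹⁴ × (5.464×10⁻⁸ − 4.591×10⁻⁸) = 3.480×10⁶ m²/s².
v = 1865 m/s = 1.865 km/s.

v ≈ 1.87 km/s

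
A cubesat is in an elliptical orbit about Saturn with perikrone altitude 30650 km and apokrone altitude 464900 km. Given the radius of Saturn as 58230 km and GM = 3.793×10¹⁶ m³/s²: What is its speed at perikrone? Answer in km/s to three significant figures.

v ≈ 27.0 km/s

r_p = 58230 + 30650 = 88880 km = 8.8880×10⁷ m.
r_a = 58230 + 464900 = 523130 km = 5.2313×10⁸ m.
Semi-major axis a = (r_p + r_a)/2 = 3.0600×10⁵ km = 3.060×10⁸ m.
Vis-viva: v² = μ(2/r − 1/a) = 3.793×10¹⁶ × (2.250×10⁻⁸ − 3.268×10⁻⁹) = 7.296×10⁸ m²/s².
v = 27010 m/s = 27.01 km/s.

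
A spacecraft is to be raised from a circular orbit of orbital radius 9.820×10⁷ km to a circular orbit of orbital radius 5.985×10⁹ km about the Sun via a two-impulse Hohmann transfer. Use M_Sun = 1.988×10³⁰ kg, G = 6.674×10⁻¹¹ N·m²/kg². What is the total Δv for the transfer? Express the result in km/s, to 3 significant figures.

μ = GM = 6.674×10⁻¹¹ × 1.988×10³⁰ = 1.327×10²⁰ m³/s².
r₁ = 9.820×10⁷ km = 9.820×10¹⁰ m.
r₂ = 5.985×10⁹ km = 5.985×10¹² m.
Transfer ellipse a_t = (r₁ + r₂)/2 = 3.042×10¹² m.
At r₁: circular v_c1 = √(μ/r₁) = 36760 m/s; transfer-perihelion v_p = √[μ(2/r₁ − 1/a_t)] = 51560 m/s.
Δv₁ = v_p − v_c1 = 14800 m/s.
At r₂: circular v_c2 = √(μ/r₂) = 4708 m/s; transfer-aphelion v_a = √[μ(2/r₂ − 1/a_t)] = 846.0 m/s.
Δv₂ = v_c2 − v_a = 3862 m/s.
Total Δv = Δv₁ + Δv₂ = 18670 m/s = 18.67 km/s.

Δv_total ≈ 18.7 km/s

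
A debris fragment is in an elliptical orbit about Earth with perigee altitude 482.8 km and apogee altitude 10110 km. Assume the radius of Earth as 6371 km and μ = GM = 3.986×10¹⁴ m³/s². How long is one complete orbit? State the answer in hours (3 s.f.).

T ≈ 3.48 hours

r_p = 6371 + 482.8 = 6853.8 km = 6.8538×10⁶ m.
r_a = 6371 + 10110 = 16481 km = 1.6481×10⁷ m.
Semi-major axis a = (r_p + r_a)/2 = (6853.8 + 16481)/2 = 11667 km = 1.167×10⁷ m.
By Kepler's third law T = 2π√(a³/μ) = 2π × 1.996×10³ = 1.254×10⁴ s.
= 3.484 hours.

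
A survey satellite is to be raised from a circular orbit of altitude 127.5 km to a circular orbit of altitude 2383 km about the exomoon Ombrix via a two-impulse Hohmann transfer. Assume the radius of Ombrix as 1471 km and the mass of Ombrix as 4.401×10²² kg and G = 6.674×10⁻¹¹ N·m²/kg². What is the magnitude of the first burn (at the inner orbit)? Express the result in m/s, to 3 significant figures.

μ = GM = 6.674×10⁻¹¹ × 4.401×10²² = 2.937×10¹² m³/s².
r₁ = 1471 + 127.5 = 1598.5 km = 1.5985×10⁶ m.
r₂ = 1471 + 2383 = 3854.0 km = 3.8540×10⁶ m.
Transfer ellipse a_t = (r₁ + r₂)/2 = 2.726×10⁶ m.
At r₁: circular v_c1 = √(μ/r₁) = 1356 m/s; transfer-periapsis v_p = √[μ(2/r₁ − 1/a_t)] = 1612 m/s.
Δv₁ = v_p − v_c1 = 256.2 m/s.

Δv ≈ 256 m/s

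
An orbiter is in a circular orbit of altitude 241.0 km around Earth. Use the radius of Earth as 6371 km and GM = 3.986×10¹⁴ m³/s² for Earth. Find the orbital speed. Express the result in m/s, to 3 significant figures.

r = 6371 + 241.0 = 6612.0 km = 6.6120×10⁶ m.
For a circular orbit v = √(μ/r) = √(3.986×10¹⁴ / 6.612×10⁶) = √(6.028×10⁷) = 7764 m/s.

v ≈ 7760 m/s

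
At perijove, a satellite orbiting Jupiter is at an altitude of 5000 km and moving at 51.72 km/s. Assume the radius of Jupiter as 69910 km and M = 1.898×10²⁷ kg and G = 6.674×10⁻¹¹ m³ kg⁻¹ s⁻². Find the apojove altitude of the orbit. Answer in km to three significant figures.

μ = GM = 6.674×10⁻¹¹ × 1.898×10²⁷ = 1.267×10¹⁷ m³/s².
r_p = 69910 + 5000 = 74910 km = 7.491×10⁷ m.
Specific energy ε = v²/2 − μ/r = -3.535×10⁸ J/kg, so a = −μ/(2ε) = 1.792×10⁸ m.
The apsides satisfy r_p + r_a = 2a, so the apojove radius is 2a − r_p = 2.834×10⁸ m = 2.8341×10⁵ km.
Apojove altitude = 2.8341×10⁵ − 69910 = 2.1350×10⁵ km.

apojove altitude ≈ 2.14×10⁵ km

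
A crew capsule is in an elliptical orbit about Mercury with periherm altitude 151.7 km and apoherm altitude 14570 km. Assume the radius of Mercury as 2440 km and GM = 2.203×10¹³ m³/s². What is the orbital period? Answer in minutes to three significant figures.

r_p = 2440 + 151.7 = 2591.7 km = 2.5917×10⁶ m.
r_a = 2440 + 14570 = 17010 km = 1.7010×10⁷ m.
Semi-major axis a = (r_p + r_a)/2 = (2591.7 + 17010)/2 = 9800.9 km = 9.801×10⁶ m.
By Kepler's third law T = 2π√(a³/μ) = 2π × 6.537×10³ = 4.107×10⁴ s.
= 684.6 minutes.

T ≈ 685 minutes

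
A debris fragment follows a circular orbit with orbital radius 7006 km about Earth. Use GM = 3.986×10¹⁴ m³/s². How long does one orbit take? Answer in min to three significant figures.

r = 7006 km = 7.006×10⁶ m.
Kepler's third law: T = 2π√(r³/μ) = 2π√((7.006×10⁶)³ / 3.986×10¹⁴).
r³/μ = 8.627×10⁵ s², so T = 2π × 9.288×10² = 5.836×10³ s.
Converting: 5.836×10³ s ÷ 60.00 = 97.27 min.

T ≈ 97.3 min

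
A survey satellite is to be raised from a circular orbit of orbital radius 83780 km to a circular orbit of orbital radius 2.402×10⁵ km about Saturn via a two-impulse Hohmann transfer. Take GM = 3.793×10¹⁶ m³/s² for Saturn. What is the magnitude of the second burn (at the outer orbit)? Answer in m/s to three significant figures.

r₁ = 83780 km = 8.378×10⁷ m.
r₂ = 2.402×10⁵ km = 2.402×10⁸ m.
Transfer ellipse a_t = (r₁ + r₂)/2 = 1.620×10⁸ m.
At r₁: circular v_c1 = √(μ/r₁) = 21280 m/s; transfer-perikrone v_p = √[μ(2/r₁ − 1/a_t)] = 25910 m/s.
At r₂: circular v_c2 = √(μ/r₂) = 12570 m/s; transfer-apokrone v_a = √[μ(2/r₂ − 1/a_t)] = 9037 m/s.
Δv₂ = v_c2 − v_a = 3529 m/s.

Δv ≈ 3530 m/s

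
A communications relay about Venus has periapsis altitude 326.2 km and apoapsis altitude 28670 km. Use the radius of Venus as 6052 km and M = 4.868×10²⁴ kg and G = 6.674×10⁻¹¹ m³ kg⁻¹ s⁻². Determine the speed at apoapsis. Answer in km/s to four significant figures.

v ≈ 1.704 km/s

μ = GM = 6.674×10⁻¹¹ × 4.868×10²⁴ = 3.249×10¹⁴ m³/s².
r_p = 6052 + 326.2 = 6378.2 km = 6.3782×10⁶ m.
r_a = 6052 + 28670 = 34722 km = 3.4722×10⁷ m.
Semi-major axis a = (r_p + r_a)/2 = 20550 km = 2.055×10⁷ m.
Vis-viva: v² = μ(2/r − 1/a) = 3.249×10¹⁴ × (5.760×10⁻⁸ − 4.866×10⁻⁸) = 2.904×10⁶ m²/s².
v = 1704 m/s = 1.704 km/s.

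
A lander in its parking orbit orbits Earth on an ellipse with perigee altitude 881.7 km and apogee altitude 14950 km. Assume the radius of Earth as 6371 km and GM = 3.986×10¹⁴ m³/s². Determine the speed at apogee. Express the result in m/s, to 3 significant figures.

r_p = 6371 + 881.7 = 7252.7 km = 7.2527×10⁶ m.
r_a = 6371 + 14950 = 21321 km = 2.1321×10⁷ m.
Semi-major axis a = (r_p + r_a)/2 = 14287 km = 1.429×10⁷ m.
Vis-viva: v² = μ(2/r − 1/a) = 3.986×10¹⁴ × (9.380×10⁻⁸ − 6.999×10⁻⁸) = 9.491×10⁶ m²/s².
v = 3081 m/s.

v ≈ 3080 m/s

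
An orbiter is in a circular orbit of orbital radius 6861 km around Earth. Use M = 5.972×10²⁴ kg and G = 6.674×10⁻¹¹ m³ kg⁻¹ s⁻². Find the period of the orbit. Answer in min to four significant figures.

T ≈ 94.27 min

μ = GM = 6.674×10⁻¹¹ × 5.972×10²⁴ = 3.986×10¹⁴ m³/s².
r = 6861 km = 6.861×10⁶ m.
Kepler's third law: T = 2π√(r³/μ) = 2π√((6.861×10⁶)³ / 3.986×10¹⁴).
r³/μ = 8.103×10⁵ s², so T = 2π × 9.002×10² = 5.656×10³ s.
Converting: 5.656×10³ s ÷ 60.00 = 94.27 min.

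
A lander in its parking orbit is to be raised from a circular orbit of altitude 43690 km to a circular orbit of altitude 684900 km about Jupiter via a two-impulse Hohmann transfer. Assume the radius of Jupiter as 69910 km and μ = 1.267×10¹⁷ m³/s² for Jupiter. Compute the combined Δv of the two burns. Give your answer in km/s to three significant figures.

Δv_total ≈ 17.0 km/s

r₁ = 69910 + 43690 = 113600 km = 1.1360×10⁸ m.
r₂ = 69910 + 684900 = 754810 km = 7.5481×10⁸ m.
Transfer ellipse a_t = (r₁ + r₂)/2 = 4.342×10⁸ m.
At r₁: circular v_c1 = √(μ/r₁) = 33400 m/s; transfer-perijove v_p = √[μ(2/r₁ − 1/a_t)] = 44030 m/s.
Δv₁ = v_p − v_c1 = 10640 m/s.
At r₂: circular v_c2 = √(μ/r₂) = 12960 m/s; transfer-apojove v_a = √[μ(2/r₂ − 1/a_t)] = 6627 m/s.
Δv₂ = v_c2 − v_a = 6329 m/s.
Total Δv = Δv₁ + Δv₂ = 16960 m/s = 16.96 km/s.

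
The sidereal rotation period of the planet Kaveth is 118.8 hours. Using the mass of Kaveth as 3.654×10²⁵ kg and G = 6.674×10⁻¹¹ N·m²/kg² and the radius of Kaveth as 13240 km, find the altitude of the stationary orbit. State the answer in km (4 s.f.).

h_sync ≈ 2.112×10⁵ km

μ = GM = 6.674×10⁻¹¹ × 3.654×10²⁵ = 2.439×10¹⁵ m³/s².
T = 118.8 hours = 4.277×10⁵ s.
A synchronous orbit has period T, so by Kepler's third law a = (μT²/4π²)^(1/3).
μT²/4π² = 2.439×10¹⁵ × (4.277×10⁵)² / 39.48 = 1.130×10²⁵ m³.
a = 2.244×10⁸ m = 2.2439×10⁵ km.
Altitude h = a − R = 2.2439×10⁵ − 13240 = 2.1115×10⁵ km.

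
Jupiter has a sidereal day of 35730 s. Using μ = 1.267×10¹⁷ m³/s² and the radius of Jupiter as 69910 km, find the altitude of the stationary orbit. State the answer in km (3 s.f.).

h_sync ≈ 90100 km

A synchronous orbit has period T, so by Kepler's third law a = (μT²/4π²)^(1/3).
μT²/4π² = 1.267×10¹⁷ × (3.573×10⁴)² / 39.48 = 4.097×10²⁴ m³.
a = 1.600×10⁸ m = 1.6002×10⁵ km.
Altitude h = a − R = 1.6002×10⁵ − 69910 = 90105 km.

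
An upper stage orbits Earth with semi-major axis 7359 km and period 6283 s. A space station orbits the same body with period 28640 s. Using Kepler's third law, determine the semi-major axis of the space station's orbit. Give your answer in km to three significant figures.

Kepler's third law: a³ ∝ T², so a₂ = a₁ (T₂/T₁)^(2/3).
T₂/T₁ = 4.558, (T₂/T₁)^(2/3) = 2.749.
a₂ = 7359 × 2.749 = 20230 km.

a₂ ≈ 20200 km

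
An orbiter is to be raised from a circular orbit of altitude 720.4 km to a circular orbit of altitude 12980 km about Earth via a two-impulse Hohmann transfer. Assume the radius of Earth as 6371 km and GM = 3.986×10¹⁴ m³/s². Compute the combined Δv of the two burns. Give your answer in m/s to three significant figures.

Δv_total ≈ 2790 m/s

r₁ = 6371 + 720.4 = 7091.4 km = 7.0914×10⁶ m.
r₂ = 6371 + 12980 = 19351 km = 1.9351×10⁷ m.
Transfer ellipse a_t = (r₁ + r₂)/2 = 1.322×10⁷ m.
At r₁: circular v_c1 = √(μ/r₁) = 7497 m/s; transfer-perigee v_p = √[μ(2/r₁ − 1/a_t)] = 9070 m/s.
Δv₁ = v_p − v_c1 = 1573 m/s.
At r₂: circular v_c2 = √(μ/r₂) = 4539 m/s; transfer-apogee v_a = √[μ(2/r₂ − 1/a_t)] = 3324 m/s.
Δv₂ = v_c2 − v_a = 1215 m/s.
Total Δv = Δv₁ + Δv₂ = 2788 m/s.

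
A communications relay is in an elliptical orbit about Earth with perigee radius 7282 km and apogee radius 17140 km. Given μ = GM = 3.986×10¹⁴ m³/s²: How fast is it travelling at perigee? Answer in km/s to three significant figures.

Semi-major axis a = (r_p + r_a)/2 = 12211 km = 1.221×10⁷ m.
Vis-viva: v² = μ(2/r − 1/a) = 3.986×10¹⁴ × (2.746×10⁻⁷ − 8.189×10⁻⁸) = 7.683×10⁷ m²/s².
v = 8765 m/s = 8.765 km/s.

v ≈ 8.77 km/s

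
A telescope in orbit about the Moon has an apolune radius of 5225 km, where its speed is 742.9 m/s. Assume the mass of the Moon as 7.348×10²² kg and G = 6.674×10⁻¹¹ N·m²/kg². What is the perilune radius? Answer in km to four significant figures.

perilune radius ≈ 2176 km

μ = GM = 6.674×10⁻¹¹ × 7.348×10²² = 4.904×10¹² m³/s².
r_a = 5.225×10⁶ m.
Specific energy ε = v²/2 − μ/r = -6.626×10⁵ J/kg, so a = −μ/(2ε) = 3.700×10⁶ m.
The apsides satisfy r_p + r_a = 2a, so the perilune radius is 2a − r_a = 2.176×10⁶ m = 2176.0 km.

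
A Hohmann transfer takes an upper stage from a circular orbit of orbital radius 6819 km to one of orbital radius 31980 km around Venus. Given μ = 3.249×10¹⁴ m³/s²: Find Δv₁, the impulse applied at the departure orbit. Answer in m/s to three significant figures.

Δv ≈ 1960 m/s

r₁ = 6819 km = 6.819×10⁶ m.
r₂ = 31980 km = 3.198×10⁷ m.
Transfer ellipse a_t = (r₁ + r₂)/2 = 1.940×10⁷ m.
At r₁: circular v_c1 = √(μ/r₁) = 6903 m/s; transfer-periapsis v_p = √[μ(2/r₁ − 1/a_t)] = 8863 m/s.
Δv₁ = v_p − v_c1 = 1960 m/s.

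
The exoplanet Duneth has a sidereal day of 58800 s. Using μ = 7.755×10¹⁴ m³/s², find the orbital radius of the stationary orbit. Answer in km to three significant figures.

r_sync ≈ 40800 km

A synchronous orbit has period T, so by Kepler's third law a = (μT²/4π²)^(1/3).
μT²/4π² = 7.755×10¹⁴ × (5.880×10⁴)² / 39.48 = 6.792×10²² m³.
a = 4.080×10⁷ m = 40800 km.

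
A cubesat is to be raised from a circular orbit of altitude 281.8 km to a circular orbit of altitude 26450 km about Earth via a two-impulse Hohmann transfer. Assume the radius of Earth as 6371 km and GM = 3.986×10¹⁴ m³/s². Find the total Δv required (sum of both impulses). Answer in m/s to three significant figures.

Δv_total ≈ 3700 m/s

r₁ = 6371 + 281.8 = 6652.8 km = 6.6528×10⁶ m.
r₂ = 6371 + 26450 = 32821 km = 3.2821×10⁷ m.
Transfer ellipse a_t = (r₁ + r₂)/2 = 1.974×10⁷ m.
At r₁: circular v_c1 = √(μ/r₁) = 7740 m/s; transfer-perigee v_p = √[μ(2/r₁ − 1/a_t)] = 9982 m/s.
Δv₁ = v_p − v_c1 = 2241 m/s.
At r₂: circular v_c2 = √(μ/r₂) = 3485 m/s; transfer-apogee v_a = √[μ(2/r₂ − 1/a_t)] = 2023 m/s.
Δv₂ = v_c2 − v_a = 1462 m/s.
Total Δv = Δv₁ + Δv₂ = 3703 m/s.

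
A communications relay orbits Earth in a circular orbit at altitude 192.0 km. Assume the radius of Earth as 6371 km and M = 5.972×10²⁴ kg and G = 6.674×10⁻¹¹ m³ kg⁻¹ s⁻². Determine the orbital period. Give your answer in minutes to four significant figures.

T ≈ 88.19 minutes

μ = GM = 6.674×10⁻¹¹ × 5.972×10²⁴ = 3.986×10¹⁴ m³/s².
r = 6371 + 192.0 = 6563.0 km = 6.5630×10⁶ m.
Kepler's third law: T = 2π√(r³/μ) = 2π√((6.563×10⁶)³ / 3.986×10¹⁴).
r³/μ = 7.093×10⁵ s², so T = 2π × 8.422×10² = 5.292×10³ s.
Converting: 5.292×10³ s ÷ 60.00 = 88.19 minutes.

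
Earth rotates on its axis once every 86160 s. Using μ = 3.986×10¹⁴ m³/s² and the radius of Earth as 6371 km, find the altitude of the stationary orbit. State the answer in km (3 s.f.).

A synchronous orbit has period T, so by Kepler's third law a = (μT²/4π²)^(1/3).
μT²/4π² = 3.986×10¹⁴ × (8.616×10⁴)² / 39.48 = 7.495×10²² m³.
a = 4.216×10⁷ m = 42163 km.
Altitude h = a − R = 42163 − 6371 = 35792 km.

h_sync ≈ 35800 km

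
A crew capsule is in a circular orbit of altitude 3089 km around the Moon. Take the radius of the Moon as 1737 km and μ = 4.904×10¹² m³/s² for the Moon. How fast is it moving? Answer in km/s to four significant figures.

v ≈ 1.008 km/s

r = 1737 + 3089 = 4826.0 km = 4.8260×10⁶ m.
For a circular orbit v = √(μ/r) = √(4.904×10¹² / 4.826×10⁶) = √(1.016×10⁶) = 1008 m/s.
That is 1.008 km/s.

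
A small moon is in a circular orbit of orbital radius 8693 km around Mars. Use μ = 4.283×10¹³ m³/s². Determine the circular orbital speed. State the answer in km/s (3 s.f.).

r = 8693 km = 8.693×10⁶ m.
For a circular orbit v = √(μ/r) = √(4.283×10¹³ / 8.693×10⁶) = √(4.927×10⁶) = 2220 m/s.
That is 2.220 km/s.

v ≈ 2.22 km/s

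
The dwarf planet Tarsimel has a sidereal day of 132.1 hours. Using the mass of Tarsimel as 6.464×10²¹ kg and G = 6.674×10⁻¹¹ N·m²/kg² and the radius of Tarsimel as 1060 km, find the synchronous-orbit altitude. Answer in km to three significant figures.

h_sync ≈ 12500 km

μ = GM = 6.674×10⁻¹¹ × 6.464×10²¹ = 4.314×10¹¹ m³/s².
T = 132.1 hours = 4.756×10⁵ s.
A synchronous orbit has period T, so by Kepler's third law a = (μT²/4π²)^(1/3).
μT²/4π² = 4.314×10¹¹ × (4.756×10⁵)² / 39.48 = 2.471×10²¹ m³.
a = 1.352×10⁷ m = 13520 km.
Altitude h = a − R = 13520 − 1060 = 12460 km.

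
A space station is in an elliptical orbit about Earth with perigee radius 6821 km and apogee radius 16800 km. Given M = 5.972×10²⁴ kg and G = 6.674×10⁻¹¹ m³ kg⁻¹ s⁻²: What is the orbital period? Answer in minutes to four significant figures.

T ≈ 212.9 minutes

μ = GM = 6.674×10⁻¹¹ × 5.972×10²⁴ = 3.986×10¹⁴ m³/s².
Semi-major axis a = (r_p + r_a)/2 = (6821.0 + 16800)/2 = 11810 km = 1.181×10⁷ m.
By Kepler's third law T = 2π√(a³/μ) = 2π × 2.033×10³ = 1.277×10⁴ s.
= 212.9 minutes.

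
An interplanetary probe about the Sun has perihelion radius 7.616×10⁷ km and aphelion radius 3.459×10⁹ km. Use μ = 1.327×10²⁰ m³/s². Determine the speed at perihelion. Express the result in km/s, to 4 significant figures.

Semi-major axis a = (r_p + r_a)/2 = 1.7676×10⁹ km = 1.768×10¹² m.
Vis-viva: v² = μ(2/r − 1/a) = 1.327×10²⁰ × (2.626×10⁻¹¹ − 5.657×10⁻¹³) = 3.410×10⁹ m²/s².
v = 58390 m/s = 58.39 km/s.

v ≈ 58.39 km/s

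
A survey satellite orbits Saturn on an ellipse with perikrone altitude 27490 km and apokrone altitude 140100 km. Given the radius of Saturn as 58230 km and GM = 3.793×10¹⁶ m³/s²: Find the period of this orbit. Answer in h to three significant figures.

r_p = 58230 + 27490 = 85720 km = 8.5720×10⁷ m.
r_a = 58230 + 140100 = 198330 km = 1.9833×10⁸ m.
Semi-major axis a = (r_p + r_a)/2 = (85720 + 1.9833×10⁵)/2 = 1.4202×10⁵ km = 1.420×10⁸ m.
By Kepler's third law T = 2π√(a³/μ) = 2π × 8.691×10³ = 5.461×10⁴ s.
= 15.17 h.

T ≈ 15.2 h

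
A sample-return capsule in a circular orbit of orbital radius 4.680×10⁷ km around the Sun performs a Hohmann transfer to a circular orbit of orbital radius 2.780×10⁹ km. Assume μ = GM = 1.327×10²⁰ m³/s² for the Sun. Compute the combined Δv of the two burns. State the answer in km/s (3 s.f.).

Δv_total ≈ 27.1 km/s

r₁ = 4.680×10⁷ km = 4.680×10¹⁰ m.
r₂ = 2.780×10⁹ km = 2.780×10¹² m.
Transfer ellipse a_t = (r₁ + r₂)/2 = 1.413×10¹² m.
At r₁: circular v_c1 = √(μ/r₁) = 53250 m/s; transfer-perihelion v_p = √[μ(2/r₁ − 1/a_t)] = 74680 m/s.
Δv₁ = v_p − v_c1 = 21430 m/s.
At r₂: circular v_c2 = √(μ/r₂) = 6909 m/s; transfer-aphelion v_a = √[μ(2/r₂ − 1/a_t)] = 1257 m/s.
Δv₂ = v_c2 − v_a = 5652 m/s.
Total Δv = Δv₁ + Δv₂ = 27080 m/s = 27.08 km/s.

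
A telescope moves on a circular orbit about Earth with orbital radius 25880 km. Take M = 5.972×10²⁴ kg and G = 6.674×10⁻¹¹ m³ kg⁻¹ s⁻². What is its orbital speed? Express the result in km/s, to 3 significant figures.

μ = GM = 6.674×10⁻¹¹ × 5.972×10²⁴ = 3.986×10¹⁴ m³/s².
r = 25880 km = 2.588×10⁷ m.
For a circular orbit v = √(μ/r) = √(3.986×10¹⁴ / 2.588×10⁷) = √(1.540×10⁷) = 3924 m/s.
That is 3.924 km/s.

v ≈ 3.92 km/s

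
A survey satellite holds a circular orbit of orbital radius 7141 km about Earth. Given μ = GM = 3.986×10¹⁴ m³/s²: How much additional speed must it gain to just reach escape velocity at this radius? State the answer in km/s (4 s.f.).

r = 7141 km = 7.141×10⁶ m.
Circular speed v_c = √(μ/r) = 7471 m/s.
Escape speed v_esc = √(2μ/r) = √2 × v_c = 10570 m/s.
Δv = v_esc − v_c = 3095 m/s = 3.095 km/s.

Δv ≈ 3.095 km/s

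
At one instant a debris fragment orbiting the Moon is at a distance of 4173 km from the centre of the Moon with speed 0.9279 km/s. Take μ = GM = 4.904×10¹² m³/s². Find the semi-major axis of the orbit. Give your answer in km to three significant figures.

r = 4.173×10⁶ m.
Vis-viva rearranged: 1/a = 2/r − v²/μ = 4.793×10⁻⁷ − 1.756×10⁻⁷ = 3.037×10⁻⁷ m⁻¹.
a = 3.293×10⁶ m = 3292.7 km.

a ≈ 3290 km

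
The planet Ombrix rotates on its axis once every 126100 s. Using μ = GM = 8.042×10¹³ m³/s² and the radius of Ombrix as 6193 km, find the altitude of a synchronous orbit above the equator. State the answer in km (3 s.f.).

A synchronous orbit has period T, so by Kepler's third law a = (μT²/4π²)^(1/3).
μT²/4π² = 8.042×10¹³ × (1.261×10⁵)² / 39.48 = 3.239×10²² m³.
a = 3.188×10⁷ m = 31877 km.
Altitude h = a − R = 31877 − 6193 = 25684 km.

h_sync ≈ 25700 km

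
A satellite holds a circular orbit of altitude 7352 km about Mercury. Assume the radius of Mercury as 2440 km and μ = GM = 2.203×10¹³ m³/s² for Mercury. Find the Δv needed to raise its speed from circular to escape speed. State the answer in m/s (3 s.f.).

r = 2440 + 7352 = 9792.0 km = 9.7920×10⁶ m.
Circular speed v_c = √(μ/r) = 1500 m/s.
Escape speed v_esc = √(2μ/r) = √2 × v_c = 2121 m/s.
Δv = v_esc − v_c = 621.3 m/s.

Δv ≈ 621 m/s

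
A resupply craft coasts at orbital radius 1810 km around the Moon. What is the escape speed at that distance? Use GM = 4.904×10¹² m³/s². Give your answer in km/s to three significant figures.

r = 1810 km = 1.810×10⁶ m.
Escape speed v_esc = √(2μ/r) = √(2 × 4.904×10¹² / 1.810×10⁶) = √(5.419×10⁶) = 2328 m/s.
= 2.328 km/s.

v_esc ≈ 2.33 km/s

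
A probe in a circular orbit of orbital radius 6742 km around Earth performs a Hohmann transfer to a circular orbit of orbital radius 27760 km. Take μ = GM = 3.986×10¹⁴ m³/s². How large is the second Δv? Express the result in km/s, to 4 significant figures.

Δv ≈ 1.420 km/s

r₁ = 6742 km = 6.742×10⁶ m.
r₂ = 27760 km = 2.776×10⁷ m.
Transfer ellipse a_t = (r₁ + r₂)/2 = 1.725×10⁷ m.
At r₁: circular v_c1 = √(μ/r₁) = 7689 m/s; transfer-perigee v_p = √[μ(2/r₁ − 1/a_t)] = 9754 m/s.
At r₂: circular v_c2 = √(μ/r₂) = 3789 m/s; transfer-apogee v_a = √[μ(2/r₂ − 1/a_t)] = 2369 m/s.
Δv₂ = v_c2 − v_a = 1420 m/s.
= 1.420 km/s.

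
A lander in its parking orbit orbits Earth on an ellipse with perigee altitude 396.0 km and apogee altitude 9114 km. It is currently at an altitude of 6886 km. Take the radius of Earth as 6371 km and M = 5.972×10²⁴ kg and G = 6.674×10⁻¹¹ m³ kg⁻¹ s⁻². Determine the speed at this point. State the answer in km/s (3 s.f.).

μ = GM = 6.674×10⁻¹¹ × 5.972×10²⁴ = 3.986×10¹⁴ m³/s².
r_p = 6371 + 396.0 = 6767.0 km = 6.7670×10⁶ m.
r_a = 6371 + 9114 = 15485 km = 1.5485×10⁷ m.
r = 6371 + 6886 = 13257 km = 1.326×10⁷ m.
Semi-major axis a = (r_p + r_a)/2 = 11126 km = 1.113×10⁷ m.
Vis-viva: v² = μ(2/r − 1/a) = 3.986×10¹⁴ × (1.509×10⁻⁷ − 8.988×10⁻⁸) = 2.431×10⁷ m²/s².
v = 4930 m/s = 4.930 km/s.

v ≈ 4.93 km/s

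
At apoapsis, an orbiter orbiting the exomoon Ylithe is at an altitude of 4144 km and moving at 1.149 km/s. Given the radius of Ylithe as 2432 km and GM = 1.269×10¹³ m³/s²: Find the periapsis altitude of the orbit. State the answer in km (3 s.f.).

periapsis altitude ≈ 987 km

r_a = 2432 + 4144 = 6576.0 km = 6.576×10⁶ m.
Specific energy ε = v²/2 − μ/r = -1.270×10⁶ J/kg, so a = −μ/(2ε) = 4.997×10⁶ m.
The apsides satisfy r_p + r_a = 2a, so the periapsis radius is 2a − r_a = 3.419×10⁶ m = 3418.9 km.
Periapsis altitude = 3418.9 − 2432 = 986.93 km.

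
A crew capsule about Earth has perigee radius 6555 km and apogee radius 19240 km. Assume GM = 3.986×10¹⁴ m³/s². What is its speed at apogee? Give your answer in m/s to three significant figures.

v ≈ 3240 m/s

Semi-major axis a = (r_p + r_a)/2 = 12898 km = 1.290×10⁷ m.
Vis-viva: v² = μ(2/r − 1/a) = 3.986×10¹⁴ × (1.040×10⁻⁷ − 7.753×10⁻⁸) = 1.053×10⁷ m²/s².
v = 3245 m/s.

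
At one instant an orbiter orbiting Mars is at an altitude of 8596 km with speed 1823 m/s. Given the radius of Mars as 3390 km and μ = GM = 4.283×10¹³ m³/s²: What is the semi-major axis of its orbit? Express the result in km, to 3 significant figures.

a ≈ 11200 km

r = 3390 + 8596 = 11986 km = 1.199×10⁷ m.
Specific orbital energy ε = v²/2 − μ/r = (1823)²/2 − 4.283×10¹³/1.199×10⁷ = -1.912×10⁶ J/kg.
Since ε = −μ/(2a), a = −μ/(2ε) = 1.120×10⁷ m = 11202 km.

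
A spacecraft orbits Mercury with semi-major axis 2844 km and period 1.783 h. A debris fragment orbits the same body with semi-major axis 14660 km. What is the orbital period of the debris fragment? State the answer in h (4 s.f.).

Kepler's third law: T² ∝ a³, so T₂ = T₁ (a₂/a₁)^(3/2).
a₂/a₁ = 5.155, (a₂/a₁)^(3/2) = 11.70.
T₂ = 1.783 × 11.70 = 20.87 h.

T₂ ≈ 20.87 h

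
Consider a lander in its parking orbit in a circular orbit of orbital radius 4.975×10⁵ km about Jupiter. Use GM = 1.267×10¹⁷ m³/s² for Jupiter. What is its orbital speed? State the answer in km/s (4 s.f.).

v ≈ 15.96 km/s

r = 4.975×10⁵ km = 4.975×10⁸ m.
For a circular orbit v = √(μ/r) = √(1.267×10¹⁷ / 4.975×10⁸) = √(2.547×10⁸) = 15960 m/s.
That is 15.96 km/s.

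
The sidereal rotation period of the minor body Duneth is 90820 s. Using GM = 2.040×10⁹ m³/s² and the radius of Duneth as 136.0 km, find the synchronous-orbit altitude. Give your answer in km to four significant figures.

A synchronous orbit has period T, so by Kepler's third law a = (μT²/4π²)^(1/3).
μT²/4π² = 2.040×10⁹ × (9.082×10⁴)² / 39.48 = 4.262×10¹⁷ m³.
a = 7.526×10⁵ m = 752.57 km.
Altitude h = a − R = 752.57 − 136.0 = 616.57 km.

h_sync ≈ 616.6 km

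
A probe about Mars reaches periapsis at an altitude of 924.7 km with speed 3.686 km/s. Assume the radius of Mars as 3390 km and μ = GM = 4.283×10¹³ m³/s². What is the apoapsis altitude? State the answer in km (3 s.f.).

r_p = 3390 + 924.7 = 4314.7 km = 4.315×10⁶ m.
Specific energy ε = v²/2 − μ/r = -3.133×10⁶ J/kg, so a = −μ/(2ε) = 6.835×10⁶ m.
The apsides satisfy r_p + r_a = 2a, so the apoapsis radius is 2a − r_p = 9.355×10⁶ m = 9354.9 km.
Apoapsis altitude = 9354.9 − 3390 = 5964.9 km.

apoapsis altitude ≈ 5960 km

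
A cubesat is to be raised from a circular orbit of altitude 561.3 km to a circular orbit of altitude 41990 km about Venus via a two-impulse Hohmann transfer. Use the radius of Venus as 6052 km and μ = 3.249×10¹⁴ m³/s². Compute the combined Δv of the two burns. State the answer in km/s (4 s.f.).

r₁ = 6052 + 561.3 = 6613.3 km = 6.6133×10⁶ m.
r₂ = 6052 + 41990 = 48042 km = 4.8042×10⁷ m.
Transfer ellipse a_t = (r₁ + r₂)/2 = 2.733×10⁷ m.
At r₁: circular v_c1 = √(μ/r₁) = 7009 m/s; transfer-periapsis v_p = √[μ(2/r₁ − 1/a_t)] = 9293 m/s.
Δv₁ = v_p − v_c1 = 2284 m/s.
At r₂: circular v_c2 = √(μ/r₂) = 2601 m/s; transfer-apoapsis v_a = √[μ(2/r₂ − 1/a_t)] = 1279 m/s.
Δv₂ = v_c2 − v_a = 1321 m/s.
Total Δv = Δv₁ + Δv₂ = 3605 m/s = 3.605 km/s.

Δv_total ≈ 3.605 km/s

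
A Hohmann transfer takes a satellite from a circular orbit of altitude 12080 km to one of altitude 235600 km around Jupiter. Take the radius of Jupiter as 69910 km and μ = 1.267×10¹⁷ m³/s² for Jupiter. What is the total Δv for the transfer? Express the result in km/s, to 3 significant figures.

Δv_total ≈ 17.2 km/s

r₁ = 69910 + 12080 = 81990 km = 8.1990×10⁷ m.
r₂ = 69910 + 235600 = 305510 km = 3.0551×10⁸ m.
Transfer ellipse a_t = (r₁ + r₂)/2 = 1.938×10⁸ m.
At r₁: circular v_c1 = √(μ/r₁) = 39310 m/s; transfer-perijove v_p = √[μ(2/r₁ − 1/a_t)] = 49360 m/s.
Δv₁ = v_p − v_c1 = 10050 m/s.
At r₂: circular v_c2 = √(μ/r₂) = 20360 m/s; transfer-apojove v_a = √[μ(2/r₂ − 1/a_t)] = 13250 m/s.
Δv₂ = v_c2 − v_a = 7117 m/s.
Total Δv = Δv₁ + Δv₂ = 17170 m/s = 17.17 km/s.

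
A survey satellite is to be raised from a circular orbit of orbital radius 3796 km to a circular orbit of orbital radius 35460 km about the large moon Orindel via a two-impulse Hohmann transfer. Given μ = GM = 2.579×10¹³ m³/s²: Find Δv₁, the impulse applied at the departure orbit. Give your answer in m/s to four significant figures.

Δv ≈ 896.9 m/s

r₁ = 3796 km = 3.796×10⁶ m.
r₂ = 35460 km = 3.546×10⁷ m.
Transfer ellipse a_t = (r₁ + r₂)/2 = 1.963×10⁷ m.
At r₁: circular v_c1 = √(μ/r₁) = 2607 m/s; transfer-periapsis v_p = √[μ(2/r₁ − 1/a_t)] = 3503 m/s.
Δv₁ = v_p − v_c1 = 896.9 m/s.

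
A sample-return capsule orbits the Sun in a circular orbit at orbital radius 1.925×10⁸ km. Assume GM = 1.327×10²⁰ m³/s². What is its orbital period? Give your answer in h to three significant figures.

r = 1.925×10⁸ km = 1.925×10¹¹ m.
Kepler's third law: T = 2π√(r³/μ) = 2π√((1.925×10¹¹)³ / 1.327×10²⁰).
r³/μ = 5.376×10¹³ s², so T = 2π × 7.332×10⁶ = 4.607×10⁷ s.
Converting: 4.607×10⁷ s ÷ 3600 = 12800 h.

T ≈ 12800 h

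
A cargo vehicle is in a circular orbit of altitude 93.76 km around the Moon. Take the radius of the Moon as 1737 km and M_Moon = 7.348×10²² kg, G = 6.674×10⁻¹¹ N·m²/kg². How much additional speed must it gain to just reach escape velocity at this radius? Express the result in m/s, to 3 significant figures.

μ = GM = 6.674×10⁻¹¹ × 7.348×10²² = 4.904×10¹² m³/s².
r = 1737 + 93.76 = 1830.8 km = 1.8308×10⁶ m.
Circular speed v_c = √(μ/r) = 1637 m/s.
Escape speed v_esc = √(2μ/r) = √2 × v_c = 2315 m/s.
Δv = v_esc − v_c = 677.9 m/s.

Δv ≈ 678 m/s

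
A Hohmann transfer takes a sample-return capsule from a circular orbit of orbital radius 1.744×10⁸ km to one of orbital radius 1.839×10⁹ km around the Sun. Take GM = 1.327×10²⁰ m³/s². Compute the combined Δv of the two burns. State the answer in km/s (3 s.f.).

Δv_total ≈ 14.7 km/s

r₁ = 1.744×10⁸ km = 1.744×10¹¹ m.
r₂ = 1.839×10⁹ km = 1.839×10¹² m.
Transfer ellipse a_t = (r₁ + r₂)/2 = 1.007×10¹² m.
At r₁: circular v_c1 = √(μ/r₁) = 27580 m/s; transfer-perihelion v_p = √[μ(2/r₁ − 1/a_t)] = 37280 m/s.
Δv₁ = v_p − v_c1 = 9698 m/s.
At r₂: circular v_c2 = √(μ/r₂) = 8495 m/s; transfer-aphelion v_a = √[μ(2/r₂ − 1/a_t)] = 3536 m/s.
Δv₂ = v_c2 − v_a = 4959 m/s.
Total Δv = Δv₁ + Δv₂ = 14660 m/s = 14.66 km/s.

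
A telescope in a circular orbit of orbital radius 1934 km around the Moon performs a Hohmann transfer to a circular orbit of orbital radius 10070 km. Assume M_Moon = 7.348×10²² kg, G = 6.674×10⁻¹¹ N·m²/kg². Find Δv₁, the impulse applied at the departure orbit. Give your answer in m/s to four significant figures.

Δv ≈ 470.2 m/s

μ = GM = 6.674×10⁻¹¹ × 7.348×10²² = 4.904×10¹² m³/s².
r₁ = 1934 km = 1.934×10⁶ m.
r₂ = 10070 km = 1.007×10⁷ m.
Transfer ellipse a_t = (r₁ + r₂)/2 = 6.002×10⁶ m.
At r₁: circular v_c1 = √(μ/r₁) = 1592 m/s; transfer-perilune v_p = √[μ(2/r₁ − 1/a_t)] = 2063 m/s.
Δv₁ = v_p − v_c1 = 470.2 m/s.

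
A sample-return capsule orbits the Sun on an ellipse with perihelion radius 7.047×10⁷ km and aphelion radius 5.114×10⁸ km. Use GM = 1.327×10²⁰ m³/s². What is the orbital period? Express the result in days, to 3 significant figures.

T ≈ 991 days

Semi-major axis a = (r_p + r_a)/2 = (7.0470×10⁷ + 5.1140×10⁸)/2 = 2.9094×10⁸ km = 2.909×10¹¹ m.
By Kepler's third law T = 2π√(a³/μ) = 2π × 1.362×10⁷ = 8.559×10⁷ s.
= 990.7 days.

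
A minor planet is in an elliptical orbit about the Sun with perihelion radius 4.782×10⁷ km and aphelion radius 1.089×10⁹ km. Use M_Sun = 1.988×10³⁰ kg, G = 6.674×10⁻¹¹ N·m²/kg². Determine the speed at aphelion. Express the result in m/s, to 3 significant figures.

v ≈ 3200 m/s

μ = GM = 6.674×10⁻¹¹ × 1.988×10³⁰ = 1.327×10²⁰ m³/s².
Semi-major axis a = (r_p + r_a)/2 = 5.6841×10⁸ km = 5.684×10¹¹ m.
Vis-viva: v² = μ(2/r − 1/a) = 1.327×10²⁰ × (1.837×10⁻¹² − 1.759×10⁻¹²) = 1.025×10⁷ m²/s².
v = 3202 m/s.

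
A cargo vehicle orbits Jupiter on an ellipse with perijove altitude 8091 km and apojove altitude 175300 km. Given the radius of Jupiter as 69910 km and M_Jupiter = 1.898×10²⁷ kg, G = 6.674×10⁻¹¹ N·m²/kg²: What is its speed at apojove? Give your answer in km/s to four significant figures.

μ = GM = 6.674×10⁻¹¹ × 1.898×10²⁷ = 1.267×10¹⁷ m³/s².
r_p = 69910 + 8091 = 78001 km = 7.8001×10⁷ m.
r_a = 69910 + 175300 = 245210 km = 2.4521×10⁸ m.
Semi-major axis a = (r_p + r_a)/2 = 1.6161×10⁵ km = 1.616×10⁸ m.
Vis-viva: v² = μ(2/r − 1/a) = 1.267×10¹⁷ × (8.156×10⁻⁹ − 6.188×10⁻⁹) = 2.493×10⁸ m²/s².
v = 15790 m/s = 15.79 km/s.

v ≈ 15.79 km/s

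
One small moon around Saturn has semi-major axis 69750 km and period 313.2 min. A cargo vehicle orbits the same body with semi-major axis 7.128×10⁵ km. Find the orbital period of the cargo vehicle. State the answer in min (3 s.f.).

Kepler's third law: T² ∝ a³, so T₂ = T₁ (a₂/a₁)^(3/2).
a₂/a₁ = 10.22, (a₂/a₁)^(3/2) = 32.67.
T₂ = 313.2 × 32.67 = 10230 min.

T₂ ≈ 10200 min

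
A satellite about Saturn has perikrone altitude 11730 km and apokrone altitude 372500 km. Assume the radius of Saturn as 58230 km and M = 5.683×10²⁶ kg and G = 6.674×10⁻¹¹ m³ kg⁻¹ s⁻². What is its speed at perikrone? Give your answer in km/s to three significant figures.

v ≈ 30.5 km/s

μ = GM = 6.674×10⁻¹¹ × 5.683×10²⁶ = 3.793×10¹⁶ m³/s².
r_p = 58230 + 11730 = 69960 km = 6.9960×10⁷ m.
r_a = 58230 + 372500 = 430730 km = 4.3073×10⁸ m.
Semi-major axis a = (r_p + r_a)/2 = 2.5034×10⁵ km = 2.503×10⁸ m.
Vis-viva: v² = μ(2/r − 1/a) = 3.793×10¹⁶ × (2.859×10⁻⁸ − 3.994×10⁻⁹) = 9.328×10⁸ m²/s².
v = 30540 m/s = 30.54 km/s.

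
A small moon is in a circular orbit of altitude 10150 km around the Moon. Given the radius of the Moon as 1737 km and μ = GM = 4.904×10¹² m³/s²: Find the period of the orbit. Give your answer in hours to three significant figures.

T ≈ 32.3 hours

r = 1737 + 10150 = 11887 km = 1.1887×10⁷ m.
Kepler's third law: T = 2π√(r³/μ) = 2π√((1.189×10⁷)³ / 4.904×10¹²).
r³/μ = 3.425×10⁸ s², so T = 2π × 1.851×10⁴ = 1.163×10⁵ s.
Converting: 1.163×10⁵ s ÷ 3600 = 32.30 hours.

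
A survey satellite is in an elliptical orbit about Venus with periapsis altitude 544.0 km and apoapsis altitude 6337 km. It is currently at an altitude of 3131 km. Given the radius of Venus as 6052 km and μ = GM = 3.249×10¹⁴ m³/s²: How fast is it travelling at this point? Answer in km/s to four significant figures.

v ≈ 6.044 km/s

r_p = 6052 + 544.0 = 6596.0 km = 6.5960×10⁶ m.
r_a = 6052 + 6337 = 12389 km = 1.2389×10⁷ m.
r = 6052 + 3131 = 9183.0 km = 9.183×10⁶ m.
Semi-major axis a = (r_p + r_a)/2 = 9492.5 km = 9.492×10⁶ m.
Vis-viva: v² = μ(2/r − 1/a) = 3.249×10¹⁴ × (2.178×10⁻⁷ − 1.053×10⁻⁷) = 3.653×10⁷ m²/s².
v = 6044 m/s = 6.044 km/s.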